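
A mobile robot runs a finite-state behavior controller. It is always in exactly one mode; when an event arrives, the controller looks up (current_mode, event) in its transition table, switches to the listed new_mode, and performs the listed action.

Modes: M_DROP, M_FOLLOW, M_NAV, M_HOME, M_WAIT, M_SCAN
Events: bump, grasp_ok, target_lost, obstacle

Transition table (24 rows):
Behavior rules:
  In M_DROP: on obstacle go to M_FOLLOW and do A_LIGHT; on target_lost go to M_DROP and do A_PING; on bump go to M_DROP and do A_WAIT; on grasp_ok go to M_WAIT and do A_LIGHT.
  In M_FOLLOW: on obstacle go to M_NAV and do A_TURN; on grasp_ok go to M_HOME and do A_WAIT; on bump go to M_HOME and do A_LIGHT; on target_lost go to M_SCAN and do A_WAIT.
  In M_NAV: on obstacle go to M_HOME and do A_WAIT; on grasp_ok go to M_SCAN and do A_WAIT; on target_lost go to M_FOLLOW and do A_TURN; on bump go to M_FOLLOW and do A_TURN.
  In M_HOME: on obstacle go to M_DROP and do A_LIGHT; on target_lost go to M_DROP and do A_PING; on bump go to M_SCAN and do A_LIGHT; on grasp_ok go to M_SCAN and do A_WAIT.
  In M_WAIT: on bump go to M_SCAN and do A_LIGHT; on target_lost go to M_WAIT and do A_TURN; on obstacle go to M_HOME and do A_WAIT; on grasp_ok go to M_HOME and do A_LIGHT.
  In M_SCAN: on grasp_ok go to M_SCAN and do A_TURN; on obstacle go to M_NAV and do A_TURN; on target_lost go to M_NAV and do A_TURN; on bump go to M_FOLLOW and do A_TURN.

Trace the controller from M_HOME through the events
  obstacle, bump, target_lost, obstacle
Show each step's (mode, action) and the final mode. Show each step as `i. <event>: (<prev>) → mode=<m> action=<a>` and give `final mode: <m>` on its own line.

1. obstacle: (M_HOME) → mode=M_DROP action=A_LIGHT
2. bump: (M_DROP) → mode=M_DROP action=A_WAIT
3. target_lost: (M_DROP) → mode=M_DROP action=A_PING
4. obstacle: (M_DROP) → mode=M_FOLLOW action=A_LIGHT

final mode: M_FOLLOW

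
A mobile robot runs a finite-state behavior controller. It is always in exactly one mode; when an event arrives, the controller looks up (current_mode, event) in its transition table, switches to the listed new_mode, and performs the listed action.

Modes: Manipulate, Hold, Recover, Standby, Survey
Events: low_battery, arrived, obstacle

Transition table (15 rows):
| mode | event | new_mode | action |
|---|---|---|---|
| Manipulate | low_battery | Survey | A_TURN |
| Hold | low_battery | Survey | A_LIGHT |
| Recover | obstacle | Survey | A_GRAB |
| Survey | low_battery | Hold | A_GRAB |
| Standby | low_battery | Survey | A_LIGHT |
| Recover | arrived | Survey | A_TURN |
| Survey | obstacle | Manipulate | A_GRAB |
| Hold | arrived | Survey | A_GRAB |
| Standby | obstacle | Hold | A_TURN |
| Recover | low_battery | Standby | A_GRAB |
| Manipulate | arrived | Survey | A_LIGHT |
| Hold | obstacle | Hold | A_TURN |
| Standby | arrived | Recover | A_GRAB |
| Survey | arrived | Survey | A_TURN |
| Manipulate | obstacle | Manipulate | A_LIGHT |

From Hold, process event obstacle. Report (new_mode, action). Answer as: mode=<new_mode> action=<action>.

mode=Hold action=A_TURN

current mode = Hold; filter table to that mode:
  (Hold, low_battery) → (Survey, A_LIGHT)
  (Hold, arrived) → (Survey, A_GRAB)
  (Hold, obstacle) → (Hold, A_TURN)  ← event matches
event = obstacle selects (Hold, A_TURN)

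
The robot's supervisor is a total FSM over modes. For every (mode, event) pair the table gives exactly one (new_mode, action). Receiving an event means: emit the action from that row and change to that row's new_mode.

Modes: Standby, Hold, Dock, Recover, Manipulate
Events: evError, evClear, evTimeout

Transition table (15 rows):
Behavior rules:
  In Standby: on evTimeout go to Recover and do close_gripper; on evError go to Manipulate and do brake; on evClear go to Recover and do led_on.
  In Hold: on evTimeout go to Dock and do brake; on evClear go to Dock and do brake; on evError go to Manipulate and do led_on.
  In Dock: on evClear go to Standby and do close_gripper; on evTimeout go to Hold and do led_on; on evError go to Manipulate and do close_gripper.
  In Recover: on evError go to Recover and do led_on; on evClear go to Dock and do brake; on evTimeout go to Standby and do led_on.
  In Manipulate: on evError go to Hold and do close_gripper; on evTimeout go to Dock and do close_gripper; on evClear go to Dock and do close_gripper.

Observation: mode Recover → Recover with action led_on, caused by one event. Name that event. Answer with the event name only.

try evError: (Recover, evError) → (Recover, led_on)  ← matches
try evClear: (Recover, evClear) → (Dock, brake)
try evTimeout: (Recover, evTimeout) → (Standby, led_on)

evError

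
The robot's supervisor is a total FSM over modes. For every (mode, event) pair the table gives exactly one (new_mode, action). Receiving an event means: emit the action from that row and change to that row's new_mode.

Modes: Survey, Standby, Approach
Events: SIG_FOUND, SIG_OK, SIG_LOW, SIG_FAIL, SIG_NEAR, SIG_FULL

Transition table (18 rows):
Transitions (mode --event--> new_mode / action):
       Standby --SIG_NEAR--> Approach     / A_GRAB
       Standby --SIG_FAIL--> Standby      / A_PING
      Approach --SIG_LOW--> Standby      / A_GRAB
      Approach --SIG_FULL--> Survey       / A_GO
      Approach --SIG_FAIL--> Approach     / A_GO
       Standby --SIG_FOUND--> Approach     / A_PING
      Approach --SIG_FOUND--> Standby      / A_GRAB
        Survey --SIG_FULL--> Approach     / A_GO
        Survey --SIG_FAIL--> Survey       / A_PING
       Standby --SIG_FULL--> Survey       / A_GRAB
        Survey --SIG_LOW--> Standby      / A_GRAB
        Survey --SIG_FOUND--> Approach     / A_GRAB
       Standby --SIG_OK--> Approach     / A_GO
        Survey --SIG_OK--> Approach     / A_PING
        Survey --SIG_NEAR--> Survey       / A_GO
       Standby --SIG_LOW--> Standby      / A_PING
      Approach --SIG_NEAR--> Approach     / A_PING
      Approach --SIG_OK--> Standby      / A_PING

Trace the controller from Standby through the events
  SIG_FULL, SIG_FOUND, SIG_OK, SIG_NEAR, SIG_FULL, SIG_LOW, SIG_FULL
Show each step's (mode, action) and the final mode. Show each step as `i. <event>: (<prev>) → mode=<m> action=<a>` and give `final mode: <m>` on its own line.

1. SIG_FULL: (Standby) → mode=Survey action=A_GRAB
2. SIG_FOUND: (Survey) → mode=Approach action=A_GRAB
3. SIG_OK: (Approach) → mode=Standby action=A_PING
4. SIG_NEAR: (Standby) → mode=Approach action=A_GRAB
5. SIG_FULL: (Approach) → mode=Survey action=A_GO
6. SIG_LOW: (Survey) → mode=Standby action=A_GRAB
7. SIG_FULL: (Standby) → mode=Survey action=A_GRAB

final mode: Survey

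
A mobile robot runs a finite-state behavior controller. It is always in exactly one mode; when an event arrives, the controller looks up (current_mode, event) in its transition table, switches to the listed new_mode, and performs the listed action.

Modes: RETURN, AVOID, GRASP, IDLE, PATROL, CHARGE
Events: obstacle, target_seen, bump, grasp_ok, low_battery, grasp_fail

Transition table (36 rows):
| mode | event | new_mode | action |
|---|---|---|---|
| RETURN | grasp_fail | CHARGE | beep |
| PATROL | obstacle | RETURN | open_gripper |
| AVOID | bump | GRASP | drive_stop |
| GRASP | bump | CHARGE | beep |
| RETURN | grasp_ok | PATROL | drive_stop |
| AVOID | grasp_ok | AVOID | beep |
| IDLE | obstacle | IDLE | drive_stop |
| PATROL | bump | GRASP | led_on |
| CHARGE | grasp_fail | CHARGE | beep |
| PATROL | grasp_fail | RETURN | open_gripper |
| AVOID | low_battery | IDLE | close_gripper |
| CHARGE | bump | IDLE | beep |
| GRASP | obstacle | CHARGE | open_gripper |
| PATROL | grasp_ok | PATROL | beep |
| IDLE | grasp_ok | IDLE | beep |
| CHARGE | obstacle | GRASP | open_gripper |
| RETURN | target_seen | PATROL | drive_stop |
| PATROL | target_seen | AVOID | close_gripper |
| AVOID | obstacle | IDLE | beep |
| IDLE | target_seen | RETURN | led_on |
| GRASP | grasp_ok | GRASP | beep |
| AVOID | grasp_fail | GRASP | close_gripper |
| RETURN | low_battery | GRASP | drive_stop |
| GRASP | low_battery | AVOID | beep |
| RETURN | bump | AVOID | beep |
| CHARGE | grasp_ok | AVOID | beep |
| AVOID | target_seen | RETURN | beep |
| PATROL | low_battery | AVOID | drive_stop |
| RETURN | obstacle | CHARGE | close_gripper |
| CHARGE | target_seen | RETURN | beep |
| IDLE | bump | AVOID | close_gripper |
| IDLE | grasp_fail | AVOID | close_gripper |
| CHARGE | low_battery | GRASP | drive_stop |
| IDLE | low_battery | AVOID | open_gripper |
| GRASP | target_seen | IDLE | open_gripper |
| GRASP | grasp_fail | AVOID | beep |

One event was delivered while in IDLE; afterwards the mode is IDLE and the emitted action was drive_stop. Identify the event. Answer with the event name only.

obstacle

try obstacle: (IDLE, obstacle) → (IDLE, drive_stop)  ← matches
try target_seen: (IDLE, target_seen) → (RETURN, led_on)
try bump: (IDLE, bump) → (AVOID, close_gripper)
try grasp_ok: (IDLE, grasp_ok) → (IDLE, beep)
try low_battery: (IDLE, low_battery) → (AVOID, open_gripper)
try grasp_fail: (IDLE, grasp_fail) → (AVOID, close_gripper)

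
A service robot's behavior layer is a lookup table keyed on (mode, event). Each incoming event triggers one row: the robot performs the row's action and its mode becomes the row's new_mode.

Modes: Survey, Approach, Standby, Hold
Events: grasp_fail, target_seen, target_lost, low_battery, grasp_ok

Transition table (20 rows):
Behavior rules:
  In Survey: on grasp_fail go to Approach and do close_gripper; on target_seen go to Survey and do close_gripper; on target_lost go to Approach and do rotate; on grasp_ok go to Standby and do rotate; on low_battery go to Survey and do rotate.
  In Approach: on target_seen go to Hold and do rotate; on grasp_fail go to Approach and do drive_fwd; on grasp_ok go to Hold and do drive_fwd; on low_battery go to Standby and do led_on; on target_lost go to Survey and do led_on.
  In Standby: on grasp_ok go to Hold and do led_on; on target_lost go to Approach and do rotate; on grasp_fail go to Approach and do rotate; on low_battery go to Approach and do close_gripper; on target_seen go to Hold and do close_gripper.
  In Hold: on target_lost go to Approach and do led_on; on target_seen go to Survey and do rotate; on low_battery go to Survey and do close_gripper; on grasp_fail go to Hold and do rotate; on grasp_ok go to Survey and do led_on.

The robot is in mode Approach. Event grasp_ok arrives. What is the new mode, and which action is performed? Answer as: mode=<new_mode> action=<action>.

current mode = Approach; filter table to that mode:
  (Approach, target_seen) → (Hold, rotate)
  (Approach, grasp_fail) → (Approach, drive_fwd)
  (Approach, grasp_ok) → (Hold, drive_fwd)  ← event matches
  (Approach, low_battery) → (Standby, led_on)
  (Approach, target_lost) → (Survey, led_on)
event = grasp_ok selects (Hold, drive_fwd)

mode=Hold action=drive_fwd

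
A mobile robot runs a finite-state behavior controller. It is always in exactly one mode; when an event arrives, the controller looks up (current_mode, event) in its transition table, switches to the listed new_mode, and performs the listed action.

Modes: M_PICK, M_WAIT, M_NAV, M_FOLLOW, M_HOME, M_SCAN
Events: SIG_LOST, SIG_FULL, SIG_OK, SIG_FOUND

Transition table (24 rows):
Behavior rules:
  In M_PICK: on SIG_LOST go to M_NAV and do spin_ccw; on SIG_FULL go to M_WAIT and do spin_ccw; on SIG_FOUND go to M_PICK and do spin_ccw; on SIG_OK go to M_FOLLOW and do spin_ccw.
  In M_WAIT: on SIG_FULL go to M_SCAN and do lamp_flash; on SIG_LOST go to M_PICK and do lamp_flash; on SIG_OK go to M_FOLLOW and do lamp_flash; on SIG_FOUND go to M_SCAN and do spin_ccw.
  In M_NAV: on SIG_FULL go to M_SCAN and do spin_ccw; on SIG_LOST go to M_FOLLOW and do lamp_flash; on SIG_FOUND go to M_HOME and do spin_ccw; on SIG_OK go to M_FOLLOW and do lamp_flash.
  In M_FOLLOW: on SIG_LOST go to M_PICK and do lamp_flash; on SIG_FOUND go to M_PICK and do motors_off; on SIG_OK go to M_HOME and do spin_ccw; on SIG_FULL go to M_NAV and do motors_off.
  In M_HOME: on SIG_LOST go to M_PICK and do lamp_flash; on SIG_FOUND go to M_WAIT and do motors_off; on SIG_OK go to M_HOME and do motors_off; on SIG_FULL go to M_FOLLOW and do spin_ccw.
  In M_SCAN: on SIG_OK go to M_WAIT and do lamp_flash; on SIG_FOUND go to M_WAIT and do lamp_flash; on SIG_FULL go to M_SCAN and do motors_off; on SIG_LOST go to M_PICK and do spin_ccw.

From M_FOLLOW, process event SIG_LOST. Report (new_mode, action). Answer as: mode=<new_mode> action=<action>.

current mode = M_FOLLOW; filter table to that mode:
  (M_FOLLOW, SIG_LOST) → (M_PICK, lamp_flash)  ← event matches
  (M_FOLLOW, SIG_FOUND) → (M_PICK, motors_off)
  (M_FOLLOW, SIG_OK) → (M_HOME, spin_ccw)
  (M_FOLLOW, SIG_FULL) → (M_NAV, motors_off)
event = SIG_LOST selects (M_PICK, lamp_flash)

mode=M_PICK action=lamp_flash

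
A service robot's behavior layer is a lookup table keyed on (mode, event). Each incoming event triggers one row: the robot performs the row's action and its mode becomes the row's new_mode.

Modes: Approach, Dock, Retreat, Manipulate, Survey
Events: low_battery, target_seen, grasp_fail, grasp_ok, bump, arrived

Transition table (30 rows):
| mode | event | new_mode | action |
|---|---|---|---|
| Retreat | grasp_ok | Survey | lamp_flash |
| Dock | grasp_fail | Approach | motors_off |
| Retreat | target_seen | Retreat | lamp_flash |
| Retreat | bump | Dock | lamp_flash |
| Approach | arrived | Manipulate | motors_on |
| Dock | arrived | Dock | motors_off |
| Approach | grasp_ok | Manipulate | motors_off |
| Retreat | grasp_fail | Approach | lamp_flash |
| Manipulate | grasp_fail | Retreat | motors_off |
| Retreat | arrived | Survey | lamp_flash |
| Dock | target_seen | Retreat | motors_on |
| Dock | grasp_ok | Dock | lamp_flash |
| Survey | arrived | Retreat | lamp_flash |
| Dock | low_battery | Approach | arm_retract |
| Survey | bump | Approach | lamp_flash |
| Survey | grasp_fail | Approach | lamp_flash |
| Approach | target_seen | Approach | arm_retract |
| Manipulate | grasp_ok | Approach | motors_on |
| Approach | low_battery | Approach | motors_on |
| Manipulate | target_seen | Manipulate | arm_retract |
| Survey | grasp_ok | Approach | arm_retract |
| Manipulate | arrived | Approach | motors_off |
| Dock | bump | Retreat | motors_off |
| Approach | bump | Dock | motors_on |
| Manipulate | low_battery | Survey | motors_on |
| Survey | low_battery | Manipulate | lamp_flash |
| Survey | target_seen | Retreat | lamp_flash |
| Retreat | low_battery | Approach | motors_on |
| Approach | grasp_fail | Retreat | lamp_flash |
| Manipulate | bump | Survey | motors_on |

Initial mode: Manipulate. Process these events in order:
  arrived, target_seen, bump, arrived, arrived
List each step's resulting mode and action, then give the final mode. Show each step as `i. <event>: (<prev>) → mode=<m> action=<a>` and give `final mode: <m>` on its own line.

final mode: Dock

1. arrived: (Manipulate) → mode=Approach action=motors_off
2. target_seen: (Approach) → mode=Approach action=arm_retract
3. bump: (Approach) → mode=Dock action=motors_on
4. arrived: (Dock) → mode=Dock action=motors_off
5. arrived: (Dock) → mode=Dock action=motors_off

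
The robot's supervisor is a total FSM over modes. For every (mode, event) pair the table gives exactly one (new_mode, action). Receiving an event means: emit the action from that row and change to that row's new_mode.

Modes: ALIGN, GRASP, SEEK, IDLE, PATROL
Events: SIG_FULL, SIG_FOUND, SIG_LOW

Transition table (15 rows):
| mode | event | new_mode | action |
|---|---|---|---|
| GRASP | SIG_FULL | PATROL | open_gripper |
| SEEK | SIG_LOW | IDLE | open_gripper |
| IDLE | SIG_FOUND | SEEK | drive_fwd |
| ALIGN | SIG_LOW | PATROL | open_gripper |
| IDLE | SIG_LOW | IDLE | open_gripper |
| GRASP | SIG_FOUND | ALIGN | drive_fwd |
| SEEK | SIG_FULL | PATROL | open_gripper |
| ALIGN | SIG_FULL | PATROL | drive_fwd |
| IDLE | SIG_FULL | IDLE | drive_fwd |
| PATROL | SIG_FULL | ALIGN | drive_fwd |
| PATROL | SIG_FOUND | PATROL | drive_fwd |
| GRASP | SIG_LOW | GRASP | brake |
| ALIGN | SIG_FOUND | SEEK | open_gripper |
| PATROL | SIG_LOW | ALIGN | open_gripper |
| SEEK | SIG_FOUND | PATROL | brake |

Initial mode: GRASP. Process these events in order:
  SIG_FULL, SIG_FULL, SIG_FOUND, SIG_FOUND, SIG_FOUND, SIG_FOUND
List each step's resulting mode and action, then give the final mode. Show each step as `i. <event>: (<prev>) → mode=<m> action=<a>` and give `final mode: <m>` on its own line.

1. SIG_FULL: (GRASP) → mode=PATROL action=open_gripper
2. SIG_FULL: (PATROL) → mode=ALIGN action=drive_fwd
3. SIG_FOUND: (ALIGN) → mode=SEEK action=open_gripper
4. SIG_FOUND: (SEEK) → mode=PATROL action=brake
5. SIG_FOUND: (PATROL) → mode=PATROL action=drive_fwd
6. SIG_FOUND: (PATROL) → mode=PATROL action=drive_fwd

final mode: PATROL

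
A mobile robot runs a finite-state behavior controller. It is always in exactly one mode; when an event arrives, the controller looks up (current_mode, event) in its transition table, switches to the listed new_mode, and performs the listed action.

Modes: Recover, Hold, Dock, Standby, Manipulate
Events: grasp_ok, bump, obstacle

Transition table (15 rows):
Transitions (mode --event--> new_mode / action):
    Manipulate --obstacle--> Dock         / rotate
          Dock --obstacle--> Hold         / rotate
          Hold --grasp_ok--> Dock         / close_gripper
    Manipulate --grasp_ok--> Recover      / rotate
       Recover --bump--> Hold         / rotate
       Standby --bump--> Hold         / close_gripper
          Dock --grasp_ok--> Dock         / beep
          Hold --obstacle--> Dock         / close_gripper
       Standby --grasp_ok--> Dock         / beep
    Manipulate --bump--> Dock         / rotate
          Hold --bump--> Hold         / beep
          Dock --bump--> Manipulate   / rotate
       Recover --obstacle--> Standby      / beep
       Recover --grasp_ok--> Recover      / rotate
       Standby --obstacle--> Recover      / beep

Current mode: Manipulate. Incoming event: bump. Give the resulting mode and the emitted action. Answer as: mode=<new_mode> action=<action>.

mode=Dock action=rotate

current mode = Manipulate; filter table to that mode:
  (Manipulate, obstacle) → (Dock, rotate)
  (Manipulate, grasp_ok) → (Recover, rotate)
  (Manipulate, bump) → (Dock, rotate)  ← event matches
event = bump selects (Dock, rotate)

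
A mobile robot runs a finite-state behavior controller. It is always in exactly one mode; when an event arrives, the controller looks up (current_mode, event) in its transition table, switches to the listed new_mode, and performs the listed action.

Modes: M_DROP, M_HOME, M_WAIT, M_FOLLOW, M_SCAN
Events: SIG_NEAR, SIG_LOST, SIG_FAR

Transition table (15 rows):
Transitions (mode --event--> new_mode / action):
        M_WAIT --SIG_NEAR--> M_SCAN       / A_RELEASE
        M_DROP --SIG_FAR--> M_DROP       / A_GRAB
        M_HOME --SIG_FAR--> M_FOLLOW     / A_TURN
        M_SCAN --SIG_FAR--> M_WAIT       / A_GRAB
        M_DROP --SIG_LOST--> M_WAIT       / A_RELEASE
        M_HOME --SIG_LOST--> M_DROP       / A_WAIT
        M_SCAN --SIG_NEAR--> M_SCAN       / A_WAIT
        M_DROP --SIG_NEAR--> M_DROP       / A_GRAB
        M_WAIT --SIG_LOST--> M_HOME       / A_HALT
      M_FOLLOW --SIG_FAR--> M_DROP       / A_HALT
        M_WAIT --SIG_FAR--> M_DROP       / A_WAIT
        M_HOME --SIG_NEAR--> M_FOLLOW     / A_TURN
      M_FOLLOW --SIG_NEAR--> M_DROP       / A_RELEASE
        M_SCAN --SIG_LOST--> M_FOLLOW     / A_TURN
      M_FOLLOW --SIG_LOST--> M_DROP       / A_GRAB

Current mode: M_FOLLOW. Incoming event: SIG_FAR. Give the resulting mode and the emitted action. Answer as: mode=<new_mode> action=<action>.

mode=M_DROP action=A_HALT

current mode = M_FOLLOW; filter table to that mode:
  (M_FOLLOW, SIG_FAR) → (M_DROP, A_HALT)  ← event matches
  (M_FOLLOW, SIG_NEAR) → (M_DROP, A_RELEASE)
  (M_FOLLOW, SIG_LOST) → (M_DROP, A_GRAB)
event = SIG_FAR selects (M_DROP, A_HALT)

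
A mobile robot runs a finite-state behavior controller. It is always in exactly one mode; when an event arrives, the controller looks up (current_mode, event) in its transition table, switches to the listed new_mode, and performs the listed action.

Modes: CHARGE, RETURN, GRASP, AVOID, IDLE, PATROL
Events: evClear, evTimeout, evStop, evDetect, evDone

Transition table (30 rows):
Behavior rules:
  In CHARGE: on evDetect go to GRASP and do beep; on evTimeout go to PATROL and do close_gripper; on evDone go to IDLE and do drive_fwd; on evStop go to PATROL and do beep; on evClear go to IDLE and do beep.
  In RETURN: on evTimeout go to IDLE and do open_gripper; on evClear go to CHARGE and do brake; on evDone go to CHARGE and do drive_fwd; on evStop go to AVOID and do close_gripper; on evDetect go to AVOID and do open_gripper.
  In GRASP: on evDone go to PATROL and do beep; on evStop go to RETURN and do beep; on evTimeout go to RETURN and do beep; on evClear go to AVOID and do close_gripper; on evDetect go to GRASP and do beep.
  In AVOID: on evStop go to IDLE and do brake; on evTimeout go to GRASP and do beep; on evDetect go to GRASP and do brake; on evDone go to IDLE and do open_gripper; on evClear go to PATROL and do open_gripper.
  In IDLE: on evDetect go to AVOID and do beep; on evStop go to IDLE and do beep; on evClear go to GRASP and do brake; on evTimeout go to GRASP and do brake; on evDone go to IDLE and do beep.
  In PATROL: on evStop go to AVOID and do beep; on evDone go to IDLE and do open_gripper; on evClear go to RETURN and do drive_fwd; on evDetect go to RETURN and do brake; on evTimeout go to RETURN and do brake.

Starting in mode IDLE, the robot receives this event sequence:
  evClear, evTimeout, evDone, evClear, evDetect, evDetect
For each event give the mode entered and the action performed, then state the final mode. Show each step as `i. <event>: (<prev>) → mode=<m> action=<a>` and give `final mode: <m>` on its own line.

final mode: GRASP

1. evClear: (IDLE) → mode=GRASP action=brake
2. evTimeout: (GRASP) → mode=RETURN action=beep
3. evDone: (RETURN) → mode=CHARGE action=drive_fwd
4. evClear: (CHARGE) → mode=IDLE action=beep
5. evDetect: (IDLE) → mode=AVOID action=beep
6. evDetect: (AVOID) → mode=GRASP action=brake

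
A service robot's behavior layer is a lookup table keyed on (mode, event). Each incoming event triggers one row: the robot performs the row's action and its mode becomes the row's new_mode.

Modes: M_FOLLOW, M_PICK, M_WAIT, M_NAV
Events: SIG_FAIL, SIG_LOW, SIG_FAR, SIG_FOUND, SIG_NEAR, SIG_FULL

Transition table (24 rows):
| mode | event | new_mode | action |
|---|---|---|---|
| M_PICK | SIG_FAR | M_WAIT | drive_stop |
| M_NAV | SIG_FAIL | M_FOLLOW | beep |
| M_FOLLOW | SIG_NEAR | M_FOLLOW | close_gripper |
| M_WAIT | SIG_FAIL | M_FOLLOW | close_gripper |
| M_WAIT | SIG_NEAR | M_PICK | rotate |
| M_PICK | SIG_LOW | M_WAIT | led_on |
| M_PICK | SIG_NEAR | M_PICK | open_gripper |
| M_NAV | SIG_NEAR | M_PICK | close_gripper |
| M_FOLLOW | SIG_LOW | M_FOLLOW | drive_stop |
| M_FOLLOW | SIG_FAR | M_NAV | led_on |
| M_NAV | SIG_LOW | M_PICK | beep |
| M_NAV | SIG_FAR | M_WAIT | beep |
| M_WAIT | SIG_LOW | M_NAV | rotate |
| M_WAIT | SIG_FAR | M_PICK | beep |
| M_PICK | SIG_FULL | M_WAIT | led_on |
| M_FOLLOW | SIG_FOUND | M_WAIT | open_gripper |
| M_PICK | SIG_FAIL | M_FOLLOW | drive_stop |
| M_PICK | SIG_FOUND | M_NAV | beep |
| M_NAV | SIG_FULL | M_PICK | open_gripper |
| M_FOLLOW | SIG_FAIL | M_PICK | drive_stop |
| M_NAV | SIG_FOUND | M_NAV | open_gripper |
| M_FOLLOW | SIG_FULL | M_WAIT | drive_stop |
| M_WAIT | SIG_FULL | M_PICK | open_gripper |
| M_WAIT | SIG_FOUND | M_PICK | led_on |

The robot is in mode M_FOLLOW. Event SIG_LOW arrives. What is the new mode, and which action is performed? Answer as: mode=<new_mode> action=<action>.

mode=M_FOLLOW action=drive_stop

current mode = M_FOLLOW; filter table to that mode:
  (M_FOLLOW, SIG_NEAR) → (M_FOLLOW, close_gripper)
  (M_FOLLOW, SIG_LOW) → (M_FOLLOW, drive_stop)  ← event matches
  (M_FOLLOW, SIG_FAR) → (M_NAV, led_on)
  (M_FOLLOW, SIG_FOUND) → (M_WAIT, open_gripper)
  (M_FOLLOW, SIG_FAIL) → (M_PICK, drive_stop)
  (M_FOLLOW, SIG_FULL) → (M_WAIT, drive_stop)
event = SIG_LOW selects (M_FOLLOW, drive_stop)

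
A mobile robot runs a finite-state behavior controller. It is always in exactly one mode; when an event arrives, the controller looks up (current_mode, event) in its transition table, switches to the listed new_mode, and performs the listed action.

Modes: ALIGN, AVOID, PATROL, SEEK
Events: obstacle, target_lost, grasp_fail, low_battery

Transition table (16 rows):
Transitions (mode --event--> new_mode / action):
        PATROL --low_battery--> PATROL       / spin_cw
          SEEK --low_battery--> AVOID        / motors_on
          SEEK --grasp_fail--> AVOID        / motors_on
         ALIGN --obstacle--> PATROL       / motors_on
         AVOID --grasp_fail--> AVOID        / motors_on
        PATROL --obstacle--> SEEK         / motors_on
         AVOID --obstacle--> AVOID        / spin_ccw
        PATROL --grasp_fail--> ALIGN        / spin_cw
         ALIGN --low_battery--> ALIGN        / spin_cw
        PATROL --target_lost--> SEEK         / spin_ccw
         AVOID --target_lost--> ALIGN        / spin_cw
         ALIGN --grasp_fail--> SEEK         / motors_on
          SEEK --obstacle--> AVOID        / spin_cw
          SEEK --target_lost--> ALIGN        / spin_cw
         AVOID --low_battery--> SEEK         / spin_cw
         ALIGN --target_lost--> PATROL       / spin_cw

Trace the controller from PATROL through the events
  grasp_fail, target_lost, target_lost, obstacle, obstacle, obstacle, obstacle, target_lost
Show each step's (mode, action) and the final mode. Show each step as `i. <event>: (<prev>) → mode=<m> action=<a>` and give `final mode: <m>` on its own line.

1. grasp_fail: (PATROL) → mode=ALIGN action=spin_cw
2. target_lost: (ALIGN) → mode=PATROL action=spin_cw
3. target_lost: (PATROL) → mode=SEEK action=spin_ccw
4. obstacle: (SEEK) → mode=AVOID action=spin_cw
5. obstacle: (AVOID) → mode=AVOID action=spin_ccw
6. obstacle: (AVOID) → mode=AVOID action=spin_ccw
7. obstacle: (AVOID) → mode=AVOID action=spin_ccw
8. target_lost: (AVOID) → mode=ALIGN action=spin_cw

final mode: ALIGN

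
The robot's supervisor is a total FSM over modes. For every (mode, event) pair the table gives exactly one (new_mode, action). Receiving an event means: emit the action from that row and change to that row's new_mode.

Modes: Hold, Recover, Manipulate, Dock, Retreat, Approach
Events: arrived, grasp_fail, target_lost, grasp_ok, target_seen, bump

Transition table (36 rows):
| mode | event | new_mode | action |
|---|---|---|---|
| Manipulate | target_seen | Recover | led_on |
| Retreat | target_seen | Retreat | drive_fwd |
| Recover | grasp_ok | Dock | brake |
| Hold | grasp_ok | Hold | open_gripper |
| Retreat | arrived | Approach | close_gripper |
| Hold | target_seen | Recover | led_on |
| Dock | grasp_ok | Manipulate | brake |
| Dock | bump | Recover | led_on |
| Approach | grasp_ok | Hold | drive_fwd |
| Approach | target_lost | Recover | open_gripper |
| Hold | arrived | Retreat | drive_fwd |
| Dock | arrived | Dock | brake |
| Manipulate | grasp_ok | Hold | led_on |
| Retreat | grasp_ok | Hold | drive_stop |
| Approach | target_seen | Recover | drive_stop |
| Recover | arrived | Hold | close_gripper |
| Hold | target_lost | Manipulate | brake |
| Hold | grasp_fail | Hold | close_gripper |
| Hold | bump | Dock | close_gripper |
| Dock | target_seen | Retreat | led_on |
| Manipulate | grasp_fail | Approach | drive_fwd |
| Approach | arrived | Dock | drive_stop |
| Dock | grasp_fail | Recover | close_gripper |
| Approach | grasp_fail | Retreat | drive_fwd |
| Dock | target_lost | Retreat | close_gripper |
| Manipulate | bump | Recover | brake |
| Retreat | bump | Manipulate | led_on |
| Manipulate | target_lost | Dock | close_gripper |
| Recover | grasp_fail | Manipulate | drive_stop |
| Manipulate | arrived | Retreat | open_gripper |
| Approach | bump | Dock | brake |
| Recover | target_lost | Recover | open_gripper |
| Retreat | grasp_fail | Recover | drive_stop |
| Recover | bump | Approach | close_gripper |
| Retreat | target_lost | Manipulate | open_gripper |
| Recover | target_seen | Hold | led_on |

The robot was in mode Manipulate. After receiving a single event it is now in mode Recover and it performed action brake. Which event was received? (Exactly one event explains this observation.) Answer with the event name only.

bump

try arrived: (Manipulate, arrived) → (Retreat, open_gripper)
try grasp_fail: (Manipulate, grasp_fail) → (Approach, drive_fwd)
try target_lost: (Manipulate, target_lost) → (Dock, close_gripper)
try grasp_ok: (Manipulate, grasp_ok) → (Hold, led_on)
try target_seen: (Manipulate, target_seen) → (Recover, led_on)
try bump: (Manipulate, bump) → (Recover, brake)  ← matches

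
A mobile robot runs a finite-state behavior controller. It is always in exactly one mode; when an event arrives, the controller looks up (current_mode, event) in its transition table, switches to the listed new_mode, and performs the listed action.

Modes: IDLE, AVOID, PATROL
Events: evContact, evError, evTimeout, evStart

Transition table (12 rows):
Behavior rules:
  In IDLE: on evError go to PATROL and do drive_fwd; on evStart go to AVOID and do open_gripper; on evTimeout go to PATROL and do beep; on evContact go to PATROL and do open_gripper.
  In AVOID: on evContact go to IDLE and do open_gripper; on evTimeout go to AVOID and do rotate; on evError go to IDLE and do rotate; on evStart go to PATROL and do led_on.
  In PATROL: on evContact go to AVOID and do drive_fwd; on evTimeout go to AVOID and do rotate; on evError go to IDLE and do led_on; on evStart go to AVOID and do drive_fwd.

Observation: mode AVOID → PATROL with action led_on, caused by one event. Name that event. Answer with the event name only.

evStart

try evContact: (AVOID, evContact) → (IDLE, open_gripper)
try evError: (AVOID, evError) → (IDLE, rotate)
try evTimeout: (AVOID, evTimeout) → (AVOID, rotate)
try evStart: (AVOID, evStart) → (PATROL, led_on)  ← matches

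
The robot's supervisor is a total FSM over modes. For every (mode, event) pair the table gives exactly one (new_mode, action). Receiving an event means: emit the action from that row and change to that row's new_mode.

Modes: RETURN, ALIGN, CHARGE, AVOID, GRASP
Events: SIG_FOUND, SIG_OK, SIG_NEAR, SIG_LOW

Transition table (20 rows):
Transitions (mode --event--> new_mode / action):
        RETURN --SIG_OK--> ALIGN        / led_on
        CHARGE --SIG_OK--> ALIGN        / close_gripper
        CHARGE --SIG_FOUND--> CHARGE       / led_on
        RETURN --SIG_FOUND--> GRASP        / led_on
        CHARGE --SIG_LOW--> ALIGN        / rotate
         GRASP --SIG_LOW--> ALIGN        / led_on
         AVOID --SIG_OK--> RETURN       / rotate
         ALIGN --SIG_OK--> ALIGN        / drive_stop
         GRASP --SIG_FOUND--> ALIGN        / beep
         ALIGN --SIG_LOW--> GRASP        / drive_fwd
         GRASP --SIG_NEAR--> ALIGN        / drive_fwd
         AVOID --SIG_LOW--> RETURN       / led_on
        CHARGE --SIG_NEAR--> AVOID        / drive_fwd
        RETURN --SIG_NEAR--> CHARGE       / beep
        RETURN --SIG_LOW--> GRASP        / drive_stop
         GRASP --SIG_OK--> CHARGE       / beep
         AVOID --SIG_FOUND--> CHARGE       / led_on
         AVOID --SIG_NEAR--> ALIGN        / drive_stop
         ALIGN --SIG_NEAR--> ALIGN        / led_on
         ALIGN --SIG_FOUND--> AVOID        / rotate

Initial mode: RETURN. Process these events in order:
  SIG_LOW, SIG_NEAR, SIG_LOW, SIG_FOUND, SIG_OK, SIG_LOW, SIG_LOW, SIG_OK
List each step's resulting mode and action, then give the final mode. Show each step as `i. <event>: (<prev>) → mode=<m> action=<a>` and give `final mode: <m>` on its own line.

final mode: ALIGN

1. SIG_LOW: (RETURN) → mode=GRASP action=drive_stop
2. SIG_NEAR: (GRASP) → mode=ALIGN action=drive_fwd
3. SIG_LOW: (ALIGN) → mode=GRASP action=drive_fwd
4. SIG_FOUND: (GRASP) → mode=ALIGN action=beep
5. SIG_OK: (ALIGN) → mode=ALIGN action=drive_stop
6. SIG_LOW: (ALIGN) → mode=GRASP action=drive_fwd
7. SIG_LOW: (GRASP) → mode=ALIGN action=led_on
8. SIG_OK: (ALIGN) → mode=ALIGN action=drive_stop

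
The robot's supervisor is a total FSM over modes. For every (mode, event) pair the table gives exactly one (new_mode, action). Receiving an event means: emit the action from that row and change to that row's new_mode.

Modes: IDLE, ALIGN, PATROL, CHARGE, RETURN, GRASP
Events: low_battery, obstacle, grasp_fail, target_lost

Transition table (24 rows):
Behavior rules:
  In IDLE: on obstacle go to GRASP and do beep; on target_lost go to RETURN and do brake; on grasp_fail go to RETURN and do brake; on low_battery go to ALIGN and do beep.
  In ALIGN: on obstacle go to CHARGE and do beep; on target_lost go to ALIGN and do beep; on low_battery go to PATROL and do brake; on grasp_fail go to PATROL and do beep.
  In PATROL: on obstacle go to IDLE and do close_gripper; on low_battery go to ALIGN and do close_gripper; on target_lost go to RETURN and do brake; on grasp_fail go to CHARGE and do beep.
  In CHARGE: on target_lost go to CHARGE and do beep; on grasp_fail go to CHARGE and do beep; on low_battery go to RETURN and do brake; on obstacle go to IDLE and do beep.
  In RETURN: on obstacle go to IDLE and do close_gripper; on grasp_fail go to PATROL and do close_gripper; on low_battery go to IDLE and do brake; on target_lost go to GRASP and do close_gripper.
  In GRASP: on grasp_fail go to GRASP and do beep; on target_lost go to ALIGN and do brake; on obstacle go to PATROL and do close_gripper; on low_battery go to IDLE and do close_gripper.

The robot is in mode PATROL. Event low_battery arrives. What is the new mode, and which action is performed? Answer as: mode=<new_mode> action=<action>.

current mode = PATROL; filter table to that mode:
  (PATROL, obstacle) → (IDLE, close_gripper)
  (PATROL, low_battery) → (ALIGN, close_gripper)  ← event matches
  (PATROL, target_lost) → (RETURN, brake)
  (PATROL, grasp_fail) → (CHARGE, beep)
event = low_battery selects (ALIGN, close_gripper)

mode=ALIGN action=close_gripper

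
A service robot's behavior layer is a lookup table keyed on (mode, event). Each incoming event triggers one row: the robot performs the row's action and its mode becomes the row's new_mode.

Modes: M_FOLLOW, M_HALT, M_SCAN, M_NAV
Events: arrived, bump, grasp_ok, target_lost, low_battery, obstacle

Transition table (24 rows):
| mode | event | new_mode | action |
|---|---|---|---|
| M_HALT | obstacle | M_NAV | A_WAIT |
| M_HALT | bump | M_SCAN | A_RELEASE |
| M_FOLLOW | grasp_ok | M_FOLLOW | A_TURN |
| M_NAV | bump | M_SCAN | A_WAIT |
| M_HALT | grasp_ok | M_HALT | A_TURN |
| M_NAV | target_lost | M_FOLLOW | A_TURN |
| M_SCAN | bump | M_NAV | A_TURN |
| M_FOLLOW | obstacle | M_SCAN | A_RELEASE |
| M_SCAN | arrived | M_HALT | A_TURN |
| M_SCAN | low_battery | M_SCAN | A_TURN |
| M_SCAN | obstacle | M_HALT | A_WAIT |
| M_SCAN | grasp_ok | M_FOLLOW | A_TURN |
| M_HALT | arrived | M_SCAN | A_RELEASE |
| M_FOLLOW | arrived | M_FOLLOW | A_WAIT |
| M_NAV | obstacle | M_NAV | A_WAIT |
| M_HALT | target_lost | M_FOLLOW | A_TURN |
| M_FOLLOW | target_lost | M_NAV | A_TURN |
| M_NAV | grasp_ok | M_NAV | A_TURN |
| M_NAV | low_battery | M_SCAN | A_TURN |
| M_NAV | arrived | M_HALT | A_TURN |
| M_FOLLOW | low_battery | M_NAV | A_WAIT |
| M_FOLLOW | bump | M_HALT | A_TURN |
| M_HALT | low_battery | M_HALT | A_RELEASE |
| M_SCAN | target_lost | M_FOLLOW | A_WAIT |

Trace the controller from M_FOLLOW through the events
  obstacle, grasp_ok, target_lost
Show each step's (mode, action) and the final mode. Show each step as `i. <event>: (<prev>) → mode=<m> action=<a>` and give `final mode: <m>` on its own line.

final mode: M_NAV

1. obstacle: (M_FOLLOW) → mode=M_SCAN action=A_RELEASE
2. grasp_ok: (M_SCAN) → mode=M_FOLLOW action=A_TURN
3. target_lost: (M_FOLLOW) → mode=M_NAV action=A_TURN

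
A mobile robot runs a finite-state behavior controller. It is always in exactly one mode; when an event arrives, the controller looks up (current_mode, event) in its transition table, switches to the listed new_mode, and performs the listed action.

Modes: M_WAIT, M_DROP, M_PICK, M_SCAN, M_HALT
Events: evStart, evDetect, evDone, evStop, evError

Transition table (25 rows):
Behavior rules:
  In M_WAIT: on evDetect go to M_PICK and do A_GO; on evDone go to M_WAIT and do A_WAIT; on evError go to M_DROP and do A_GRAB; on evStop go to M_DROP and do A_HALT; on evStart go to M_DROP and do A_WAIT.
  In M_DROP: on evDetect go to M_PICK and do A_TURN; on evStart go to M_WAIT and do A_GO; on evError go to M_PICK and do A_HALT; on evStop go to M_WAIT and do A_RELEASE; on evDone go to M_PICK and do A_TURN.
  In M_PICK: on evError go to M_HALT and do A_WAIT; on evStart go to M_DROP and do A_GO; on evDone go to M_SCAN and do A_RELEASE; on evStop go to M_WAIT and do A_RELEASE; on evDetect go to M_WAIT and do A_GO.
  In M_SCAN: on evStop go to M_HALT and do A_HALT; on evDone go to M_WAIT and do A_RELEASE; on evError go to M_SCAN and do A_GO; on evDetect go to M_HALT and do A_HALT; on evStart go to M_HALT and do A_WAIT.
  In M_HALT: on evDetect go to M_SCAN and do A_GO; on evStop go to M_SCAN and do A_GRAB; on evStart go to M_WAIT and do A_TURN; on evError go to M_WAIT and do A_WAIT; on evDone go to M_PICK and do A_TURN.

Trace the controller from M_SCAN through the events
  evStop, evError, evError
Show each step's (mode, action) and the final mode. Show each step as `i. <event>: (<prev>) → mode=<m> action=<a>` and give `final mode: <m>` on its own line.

final mode: M_DROP

1. evStop: (M_SCAN) → mode=M_HALT action=A_HALT
2. evError: (M_HALT) → mode=M_WAIT action=A_WAIT
3. evError: (M_WAIT) → mode=M_DROP action=A_GRAB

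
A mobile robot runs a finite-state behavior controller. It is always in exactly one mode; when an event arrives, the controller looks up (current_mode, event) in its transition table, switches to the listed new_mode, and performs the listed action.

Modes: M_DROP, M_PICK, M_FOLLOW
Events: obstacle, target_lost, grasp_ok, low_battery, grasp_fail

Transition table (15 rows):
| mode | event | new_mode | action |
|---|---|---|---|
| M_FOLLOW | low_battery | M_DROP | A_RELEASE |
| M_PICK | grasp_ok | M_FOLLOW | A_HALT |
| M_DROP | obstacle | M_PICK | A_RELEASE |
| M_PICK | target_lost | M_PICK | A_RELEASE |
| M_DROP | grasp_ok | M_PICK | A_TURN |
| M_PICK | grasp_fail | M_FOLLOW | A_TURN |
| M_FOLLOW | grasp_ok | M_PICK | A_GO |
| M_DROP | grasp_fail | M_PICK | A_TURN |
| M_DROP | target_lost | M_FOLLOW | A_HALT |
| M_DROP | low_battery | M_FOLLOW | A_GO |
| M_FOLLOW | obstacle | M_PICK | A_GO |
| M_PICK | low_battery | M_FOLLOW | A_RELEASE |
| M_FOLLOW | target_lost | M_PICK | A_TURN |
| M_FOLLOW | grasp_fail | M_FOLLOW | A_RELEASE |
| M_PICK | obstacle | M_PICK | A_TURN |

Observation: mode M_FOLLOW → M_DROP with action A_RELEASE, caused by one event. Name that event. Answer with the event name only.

low_battery

try obstacle: (M_FOLLOW, obstacle) → (M_PICK, A_GO)
try target_lost: (M_FOLLOW, target_lost) → (M_PICK, A_TURN)
try grasp_ok: (M_FOLLOW, grasp_ok) → (M_PICK, A_GO)
try low_battery: (M_FOLLOW, low_battery) → (M_DROP, A_RELEASE)  ← matches
try grasp_fail: (M_FOLLOW, grasp_fail) → (M_FOLLOW, A_RELEASE)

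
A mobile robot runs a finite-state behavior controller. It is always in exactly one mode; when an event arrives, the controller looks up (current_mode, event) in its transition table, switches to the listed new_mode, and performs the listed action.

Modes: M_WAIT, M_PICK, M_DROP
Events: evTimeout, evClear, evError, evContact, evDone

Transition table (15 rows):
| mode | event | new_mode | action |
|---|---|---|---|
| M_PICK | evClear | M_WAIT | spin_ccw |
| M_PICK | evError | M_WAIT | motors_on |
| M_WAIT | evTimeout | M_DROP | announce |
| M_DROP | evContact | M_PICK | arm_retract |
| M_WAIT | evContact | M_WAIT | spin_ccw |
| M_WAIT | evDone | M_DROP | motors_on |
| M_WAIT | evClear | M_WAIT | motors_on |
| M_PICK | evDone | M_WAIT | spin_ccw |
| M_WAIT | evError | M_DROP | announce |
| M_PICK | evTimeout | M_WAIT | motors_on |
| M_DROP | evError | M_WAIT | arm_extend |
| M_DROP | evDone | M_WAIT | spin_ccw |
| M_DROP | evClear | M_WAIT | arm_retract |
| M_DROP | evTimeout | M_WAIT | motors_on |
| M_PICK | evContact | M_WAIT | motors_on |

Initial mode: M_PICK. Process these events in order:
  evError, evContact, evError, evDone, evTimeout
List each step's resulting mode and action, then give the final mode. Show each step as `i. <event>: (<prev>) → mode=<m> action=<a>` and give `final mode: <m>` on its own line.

final mode: M_DROP

1. evError: (M_PICK) → mode=M_WAIT action=motors_on
2. evContact: (M_WAIT) → mode=M_WAIT action=spin_ccw
3. evError: (M_WAIT) → mode=M_DROP action=announce
4. evDone: (M_DROP) → mode=M_WAIT action=spin_ccw
5. evTimeout: (M_WAIT) → mode=M_DROP action=announce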